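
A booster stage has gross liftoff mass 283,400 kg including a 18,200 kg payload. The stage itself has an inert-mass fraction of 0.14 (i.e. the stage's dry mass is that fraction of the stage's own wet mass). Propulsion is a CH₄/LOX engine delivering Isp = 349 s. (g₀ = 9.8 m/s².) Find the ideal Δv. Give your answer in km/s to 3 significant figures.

Stage wet mass = m₀ − payload = 283,400 − 18,200 = 265,200 kg.
Stage dry mass = ε × stage wet mass = 0.14 × 265,200 = 37,128 kg.
Burnout mass m_f = stage dry + payload = 37,128 + 18,200 = 55,328 kg.
v_e = Isp · g₀ = 349 × 9.8 = 3420.2 m/s.
Using Δv = v_e ln(m₀/m_f): Δv = v_e · ln(283,400/55,328) = 3420.2 × ln(5.122) = 3420.2 × 1.6336 ≈ 5587 m/s.

Δv ≈ 5.59 km/s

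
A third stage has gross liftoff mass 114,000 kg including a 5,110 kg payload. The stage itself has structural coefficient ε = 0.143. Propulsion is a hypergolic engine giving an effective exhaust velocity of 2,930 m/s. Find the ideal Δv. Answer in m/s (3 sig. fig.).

Stage wet mass = m₀ − payload = 114,000 − 5,110 = 108,890 kg.
Stage dry mass = ε × stage wet mass = 0.143 × 108,890 = 15,571.3 kg.
Burnout mass m_f = stage dry + payload = 15,571.3 + 5,110 = 20,681.3 kg.
Using Δv = v_e ln(m₀/m_f): Δv = v_e · ln(114,000/20,681.3) = 2930.0 × ln(5.512) = 2930.0 × 1.7070 ≈ 5001 m/s.

Δv ≈ 5000 m/s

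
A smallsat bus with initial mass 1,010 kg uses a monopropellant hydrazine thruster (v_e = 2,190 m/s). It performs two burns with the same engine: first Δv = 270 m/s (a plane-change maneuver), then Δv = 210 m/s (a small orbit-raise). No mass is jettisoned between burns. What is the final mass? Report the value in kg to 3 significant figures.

After the first burn: m = 1010 × exp(−270/2190.0) = 1010 × 0.88401 = 892.85 kg.
After the second burn: m = 892.85 × exp(−210/2190.0) = 892.85 × 0.90856 = 811.208 kg.

final mass ≈ 811 kg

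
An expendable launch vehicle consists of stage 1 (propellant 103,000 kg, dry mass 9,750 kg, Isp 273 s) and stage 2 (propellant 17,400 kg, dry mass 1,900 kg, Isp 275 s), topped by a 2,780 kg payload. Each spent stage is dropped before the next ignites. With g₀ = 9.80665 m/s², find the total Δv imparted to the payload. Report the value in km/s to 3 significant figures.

Δv ≈ 8.05 km/s

Ignition mass of stage 1 = 103,000+9,750 + 17,400+1,900 + 2,780 = 134,830 kg.
Stage 1: m₀ = 134,830 kg, m_f = 134,830 − 103,000 = 31,830 kg; Δv = 273×9.80665×ln(4.236) = 2677.2×1.4436 ≈ 3865 m/s.
Stage 2: m₀ = 22,080 kg, m_f = 22,080 − 17,400 = 4,680 kg; Δv = 275×9.80665×ln(4.718) = 2696.8×1.5514 ≈ 4184 m/s.
Total Δv = 3865 + 4184 = 8049 m/s.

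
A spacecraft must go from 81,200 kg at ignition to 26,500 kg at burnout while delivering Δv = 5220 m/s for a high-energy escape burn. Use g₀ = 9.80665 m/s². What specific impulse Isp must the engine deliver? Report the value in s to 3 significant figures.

ln(m₀/m_f) = ln(81200/26500) = ln(3.064) = 1.1198.
v_e = Δv / ln(m₀/m_f) = 5220 / 1.1198 = 4661.7 m/s.
Isp = v_e / g₀ = 4661.7 / 9.80665 = 475.4 s.

Isp ≈ 475 s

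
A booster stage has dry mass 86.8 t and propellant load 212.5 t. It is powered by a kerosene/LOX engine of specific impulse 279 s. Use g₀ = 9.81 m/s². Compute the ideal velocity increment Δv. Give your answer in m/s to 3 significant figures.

Δv ≈ 3390 m/s

v_e = Isp · g₀ = 279 × 9.81 = 2737.0 m/s.
m₀ = m_dry + m_prop = 86.8 + 212.5 = 299.3 t.
From the ideal rocket equation, Δv = v_e · ln(m₀/m_f) = 2737.0 × ln(3.448) = 2737.0 × 1.2378 ≈ 3388.0 m/s.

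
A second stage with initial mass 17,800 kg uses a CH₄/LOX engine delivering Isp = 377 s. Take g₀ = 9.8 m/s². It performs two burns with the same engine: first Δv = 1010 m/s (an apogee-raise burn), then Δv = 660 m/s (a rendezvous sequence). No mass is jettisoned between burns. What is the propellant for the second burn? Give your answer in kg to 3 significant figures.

v_e = Isp · g₀ = 377 × 9.8 = 3694.6 m/s.
After the first burn: m = 17800 × exp(−1010/3694.6) = 17800 × 0.76081 = 13,542.4 kg.
After the second burn: m = 13,542.4 × exp(−660/3694.6) = 13,542.4 × 0.83641 = 11,327 kg.
Second-burn propellant = 13,542.4 − 11,327 = 2,215.4 kg.

propellant for the second burn ≈ 2220 kg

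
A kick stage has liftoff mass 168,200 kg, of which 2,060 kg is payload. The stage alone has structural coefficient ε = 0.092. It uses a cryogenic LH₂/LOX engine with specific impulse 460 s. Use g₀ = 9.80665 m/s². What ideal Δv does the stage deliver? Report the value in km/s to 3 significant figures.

Stage wet mass = m₀ − payload = 168,200 − 2,060 = 166,140 kg.
Stage dry mass = ε × stage wet mass = 0.092 × 166,140 = 15,284.9 kg.
Burnout mass m_f = stage dry + payload = 15,284.9 + 2,060 = 17,344.9 kg.
v_e = Isp · g₀ = 460 × 9.80665 = 4511.1 m/s.
Δv = v_e · ln(168,200/17,344.9) = 4511.1 × ln(9.697) = 4511.1 × 2.2719 ≈ 10248 m/s.

Δv ≈ 10.2 km/s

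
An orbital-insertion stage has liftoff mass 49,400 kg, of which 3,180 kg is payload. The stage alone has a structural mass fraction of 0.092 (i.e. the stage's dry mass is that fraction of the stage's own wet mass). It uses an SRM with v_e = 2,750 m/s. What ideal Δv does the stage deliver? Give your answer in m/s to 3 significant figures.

Stage wet mass = m₀ − payload = 49,400 − 3,180 = 46,220 kg.
Stage dry mass = ε × stage wet mass = 0.092 × 46,220 = 4,252.24 kg.
Burnout mass m_f = stage dry + payload = 4,252.24 + 3,180 = 7,432.24 kg.
Rocket equation: Δv = v_e · ln(49,400/7,432.24) = 2750.0 × ln(6.647) = 2750.0 × 1.8941 ≈ 5209 m/s.

Δv ≈ 5210 m/s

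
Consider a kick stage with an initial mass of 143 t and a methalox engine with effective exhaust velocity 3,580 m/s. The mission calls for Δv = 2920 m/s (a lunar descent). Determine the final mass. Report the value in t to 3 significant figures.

final mass ≈ 63.3 t

By the Tsiolkovsky rocket equation, m₀/m_f = exp(Δv / v_e) = exp(2920 / 3580.0) = exp(0.8156) = 2.2606.
m_f = m₀ / 2.2606 = 143 / 2.2606 = 63.2575 t.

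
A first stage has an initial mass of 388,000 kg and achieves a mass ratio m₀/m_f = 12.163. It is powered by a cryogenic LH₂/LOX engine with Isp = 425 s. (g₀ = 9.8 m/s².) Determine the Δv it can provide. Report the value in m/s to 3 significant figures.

Δv ≈ 10400 m/s

v_e = Isp · g₀ = 425 × 9.8 = 4165.0 m/s.
From the ideal rocket equation, Δv = v_e · ln(12.163) = 4165.0 × 2.4984 ≈ 10405.8 m/s.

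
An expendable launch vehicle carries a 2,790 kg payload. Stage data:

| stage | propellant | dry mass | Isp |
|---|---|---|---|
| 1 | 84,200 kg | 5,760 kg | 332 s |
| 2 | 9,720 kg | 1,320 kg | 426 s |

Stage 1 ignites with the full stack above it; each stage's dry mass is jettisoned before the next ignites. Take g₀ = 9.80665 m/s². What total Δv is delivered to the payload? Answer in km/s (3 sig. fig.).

Ignition mass of stage 1 = 84,200+5,760 + 9,720+1,320 + 2,790 = 103,790 kg.
Stage 1: m₀ = 103,790 kg, m_f = 103,790 − 84,200 = 19,590 kg; Δv = 332×9.80665×ln(5.298) = 3255.8×1.6674 ≈ 5429 m/s.
Stage 2: m₀ = 13,830 kg, m_f = 13,830 − 9,720 = 4,110 kg; Δv = 426×9.80665×ln(3.365) = 4177.6×1.2134 ≈ 5069 m/s.
Total Δv = 5429 + 5069 = 10498 m/s.

Δv ≈ 10.5 km/s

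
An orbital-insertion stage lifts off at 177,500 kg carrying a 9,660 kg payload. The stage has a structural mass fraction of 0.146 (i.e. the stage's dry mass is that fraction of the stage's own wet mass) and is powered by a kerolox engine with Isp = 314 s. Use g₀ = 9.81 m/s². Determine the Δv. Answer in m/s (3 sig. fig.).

Δv ≈ 5080 m/s

Stage wet mass = m₀ − payload = 177,500 − 9,660 = 167,840 kg.
Stage dry mass = ε × stage wet mass = 0.146 × 167,840 = 24,504.6 kg.
Burnout mass m_f = stage dry + payload = 24,504.6 + 9,660 = 34,164.6 kg.
v_e = Isp · g₀ = 314 × 9.81 = 3080.3 m/s.
By the Tsiolkovsky rocket equation, Δv = v_e · ln(177,500/34,164.6) = 3080.3 × ln(5.195) = 3080.3 × 1.6478 ≈ 5076 m/s.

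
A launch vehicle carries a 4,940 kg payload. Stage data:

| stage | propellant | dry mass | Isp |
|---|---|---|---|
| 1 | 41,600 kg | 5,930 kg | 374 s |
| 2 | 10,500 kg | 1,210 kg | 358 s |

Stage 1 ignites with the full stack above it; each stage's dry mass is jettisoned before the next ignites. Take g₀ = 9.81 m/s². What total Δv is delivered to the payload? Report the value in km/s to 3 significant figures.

Ignition mass of stage 1 = 41,600+5,930 + 10,500+1,210 + 4,940 = 64,180 kg.
Stage 1: m₀ = 64,180 kg, m_f = 64,180 − 41,600 = 22,580 kg; Δv = 374×9.81×ln(2.842) = 3668.9×1.0446 ≈ 3833 m/s.
Stage 2: m₀ = 16,650 kg, m_f = 16,650 − 10,500 = 6,150 kg; Δv = 358×9.81×ln(2.707) = 3512.0×0.9960 ≈ 3498 m/s.
Total Δv = 3833 + 3498 = 7331 m/s.

Δv ≈ 7.33 km/s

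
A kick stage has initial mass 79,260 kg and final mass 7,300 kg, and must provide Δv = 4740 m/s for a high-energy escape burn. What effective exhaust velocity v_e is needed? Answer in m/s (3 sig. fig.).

v_e ≈ 1990 m/s

ln(m₀/m_f) = ln(79260/7300) = ln(10.86) = 2.3849.
Rocket equation: v_e = Δv / ln(m₀/m_f) = 4740 / 2.3849 = 1987.5 m/s.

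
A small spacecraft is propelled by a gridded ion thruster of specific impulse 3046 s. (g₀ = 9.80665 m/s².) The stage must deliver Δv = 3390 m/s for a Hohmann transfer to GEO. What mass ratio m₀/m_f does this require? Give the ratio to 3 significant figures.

mass ratio ≈ 1.12

v_e = Isp · g₀ = 3046 × 9.80665 = 29871.1 m/s.
Using Δv = v_e ln(m₀/m_f): m₀/m_f = exp(Δv / v_e) = exp(3390 / 29871.1) = exp(0.1135) = 1.1202.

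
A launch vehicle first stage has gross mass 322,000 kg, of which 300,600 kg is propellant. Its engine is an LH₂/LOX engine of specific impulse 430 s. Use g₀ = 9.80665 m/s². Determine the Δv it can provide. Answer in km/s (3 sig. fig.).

Δv ≈ 11.4 km/s

v_e = Isp · g₀ = 430 × 9.80665 = 4216.9 m/s.
m_f = m₀ − m_prop = 322,000 − 300,600 = 21,400 kg.
Using Δv = v_e ln(m₀/m_f): Δv = v_e · ln(m₀/m_f) = 4216.9 × ln(15.05) = 4216.9 × 2.7112 ≈ 11432.6 m/s.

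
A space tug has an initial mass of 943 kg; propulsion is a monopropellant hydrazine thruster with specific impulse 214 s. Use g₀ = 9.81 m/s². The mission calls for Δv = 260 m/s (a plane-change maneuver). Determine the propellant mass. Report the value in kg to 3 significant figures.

propellant mass ≈ 110 kg

v_e = Isp · g₀ = 214 × 9.81 = 2099.3 m/s.
Rocket equation: m₀/m_f = exp(Δv / v_e) = exp(260 / 2099.3) = exp(0.1238) = 1.1318.
m_f = 943 / 1.1318 = 833.186 kg, so propellant = m₀ − m_f = 943 − 833.186 = 109.814 kg.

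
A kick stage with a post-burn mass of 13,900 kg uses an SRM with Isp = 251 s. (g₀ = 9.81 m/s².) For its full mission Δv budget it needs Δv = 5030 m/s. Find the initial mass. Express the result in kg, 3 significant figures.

v_e = Isp · g₀ = 251 × 9.81 = 2462.3 m/s.
m₀/m_f = exp(Δv / v_e) = exp(5030 / 2462.3) = exp(2.0428) = 7.7122.
m₀ = m_f × 7.7122 = 13,900 × 7.7122 = 107,200 kg.

initial mass ≈ 107000 kg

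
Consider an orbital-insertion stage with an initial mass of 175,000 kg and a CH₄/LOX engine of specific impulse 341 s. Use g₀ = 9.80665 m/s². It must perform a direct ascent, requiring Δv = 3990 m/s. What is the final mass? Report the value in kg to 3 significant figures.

v_e = Isp · g₀ = 341 × 9.80665 = 3344.1 m/s.
From the ideal rocket equation, m₀/m_f = exp(Δv / v_e) = exp(3990 / 3344.1) = exp(1.1932) = 3.2975.
m_f = m₀ / 3.2975 = 175,000 / 3.2975 = 53,070.5 kg.

final mass ≈ 53100 kg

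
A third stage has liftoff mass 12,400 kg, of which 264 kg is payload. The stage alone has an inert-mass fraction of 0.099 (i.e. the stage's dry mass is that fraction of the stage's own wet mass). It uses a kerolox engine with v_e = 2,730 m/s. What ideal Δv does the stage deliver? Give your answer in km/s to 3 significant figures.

Stage wet mass = m₀ − payload = 12,400 − 264 = 12,136 kg.
Stage dry mass = ε × stage wet mass = 0.099 × 12,136 = 1,201.46 kg.
Burnout mass m_f = stage dry + payload = 1,201.46 + 264 = 1,465.46 kg.
Δv = v_e · ln(12,400/1,465.46) = 2730.0 × ln(8.462) = 2730.0 × 2.1355 ≈ 5830 m/s.

Δv ≈ 5.83 km/s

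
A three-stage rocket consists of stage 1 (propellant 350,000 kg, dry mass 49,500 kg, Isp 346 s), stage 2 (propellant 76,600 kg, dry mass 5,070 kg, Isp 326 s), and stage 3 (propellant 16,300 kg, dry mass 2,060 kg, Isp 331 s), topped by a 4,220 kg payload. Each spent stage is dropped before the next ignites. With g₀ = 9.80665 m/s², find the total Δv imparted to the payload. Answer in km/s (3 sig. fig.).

Ignition mass of stage 1 = 350,000+49,500 + 76,600+5,070 + 16,300+2,060 + 4,220 = 503,750 kg.
Stage 1: m₀ = 503,750 kg, m_f = 503,750 − 350,000 = 153,750 kg; Δv = 346×9.80665×ln(3.276) = 3393.1×1.1868 ≈ 4027 m/s.
Stage 2: m₀ = 104,250 kg, m_f = 104,250 − 76,600 = 27,650 kg; Δv = 326×9.80665×ln(3.77) = 3197.0×1.3272 ≈ 4243 m/s.
Stage 3: m₀ = 22,580 kg, m_f = 22,580 − 16,300 = 6,280 kg; Δv = 331×9.80665×ln(3.596) = 3246.0×1.2797 ≈ 4154 m/s.
Total Δv = 4027 + 4243 + 4154 = 12424 m/s.

Δv ≈ 12.4 km/s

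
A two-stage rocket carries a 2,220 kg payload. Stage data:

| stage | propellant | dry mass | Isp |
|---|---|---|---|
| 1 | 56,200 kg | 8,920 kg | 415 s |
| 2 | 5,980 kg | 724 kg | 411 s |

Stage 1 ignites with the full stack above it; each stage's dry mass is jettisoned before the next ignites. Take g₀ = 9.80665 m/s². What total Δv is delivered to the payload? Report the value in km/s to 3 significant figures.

Ignition mass of stage 1 = 56,200+8,920 + 5,980+724 + 2,220 = 74,044 kg.
Stage 1: m₀ = 74,044 kg, m_f = 74,044 − 56,200 = 17,844 kg; Δv = 415×9.80665×ln(4.15) = 4069.8×1.4230 ≈ 5791 m/s.
Stage 2: m₀ = 8,924 kg, m_f = 8,924 − 5,980 = 2,944 kg; Δv = 411×9.80665×ln(3.031) = 4030.5×1.1090 ≈ 4470 m/s.
Total Δv = 5791 + 4470 = 10261 m/s.

Δv ≈ 10.3 km/s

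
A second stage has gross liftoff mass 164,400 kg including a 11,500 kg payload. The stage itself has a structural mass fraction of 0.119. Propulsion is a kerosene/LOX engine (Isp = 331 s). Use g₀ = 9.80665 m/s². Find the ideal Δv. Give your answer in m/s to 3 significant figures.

Stage wet mass = m₀ − payload = 164,400 − 11,500 = 152,900 kg.
Stage dry mass = ε × stage wet mass = 0.119 × 152,900 = 18,195.1 kg.
Burnout mass m_f = stage dry + payload = 18,195.1 + 11,500 = 29,695.1 kg.
v_e = Isp · g₀ = 331 × 9.80665 = 3246.0 m/s.
Δv = v_e · ln(164,400/29,695.1) = 3246.0 × ln(5.536) = 3246.0 × 1.7113 ≈ 5555 m/s.

Δv ≈ 5550 m/s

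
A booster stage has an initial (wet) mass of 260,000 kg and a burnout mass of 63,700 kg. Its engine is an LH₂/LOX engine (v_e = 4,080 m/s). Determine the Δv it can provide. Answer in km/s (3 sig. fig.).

Δv ≈ 5.74 km/s

Δv = v_e · ln(m₀/m_f) = 4080.0 × ln(4.082) = 4080.0 × 1.4065 ≈ 5738.5 m/s.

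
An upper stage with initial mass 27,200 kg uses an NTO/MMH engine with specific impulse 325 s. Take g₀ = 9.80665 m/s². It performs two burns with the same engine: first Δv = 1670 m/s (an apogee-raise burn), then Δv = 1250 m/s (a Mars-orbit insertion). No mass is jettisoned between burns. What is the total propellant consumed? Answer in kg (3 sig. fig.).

v_e = Isp · g₀ = 325 × 9.80665 = 3187.2 m/s.
After the first burn: m = 27200 × exp(−1670/3187.2) = 27200 × 0.59216 = 16,106.8 kg.
After the second burn: m = 16,106.8 × exp(−1250/3187.2) = 16,106.8 × 0.67557 = 10,881.3 kg.
Total propellant = m₀ − m_final = 27200 − 10,881.3 = 16,318.7 kg.

total propellant consumed ≈ 16300 kg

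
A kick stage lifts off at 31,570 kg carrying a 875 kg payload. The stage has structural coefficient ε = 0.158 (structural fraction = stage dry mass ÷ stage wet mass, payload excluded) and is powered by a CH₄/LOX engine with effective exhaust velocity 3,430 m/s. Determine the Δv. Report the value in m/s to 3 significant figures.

Stage wet mass = m₀ − payload = 31,570 − 875 = 30,695 kg.
Stage dry mass = ε × stage wet mass = 0.158 × 30,695 = 4,849.81 kg.
Burnout mass m_f = stage dry + payload = 4,849.81 + 875 = 5,724.81 kg.
Δv = v_e · ln(31,570/5,724.81) = 3430.0 × ln(5.515) = 3430.0 × 1.7074 ≈ 5856 m/s.

Δv ≈ 5860 m/s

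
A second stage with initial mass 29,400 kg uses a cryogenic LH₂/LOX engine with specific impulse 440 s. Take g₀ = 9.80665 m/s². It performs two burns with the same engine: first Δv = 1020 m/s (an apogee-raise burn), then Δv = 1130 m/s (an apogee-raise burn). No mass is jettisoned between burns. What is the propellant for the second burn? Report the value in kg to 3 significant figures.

v_e = Isp · g₀ = 440 × 9.80665 = 4314.9 m/s.
After the first burn: m = 29400 × exp(−1020/4314.9) = 29400 × 0.78947 = 23,210.4 kg.
After the second burn: m = 23,210.4 × exp(−1130/4314.9) = 23,210.4 × 0.76960 = 17,862.7 kg.
Second-burn propellant = 23,210.4 − 17,862.7 = 5,347.7 kg.

propellant for the second burn ≈ 5350 kg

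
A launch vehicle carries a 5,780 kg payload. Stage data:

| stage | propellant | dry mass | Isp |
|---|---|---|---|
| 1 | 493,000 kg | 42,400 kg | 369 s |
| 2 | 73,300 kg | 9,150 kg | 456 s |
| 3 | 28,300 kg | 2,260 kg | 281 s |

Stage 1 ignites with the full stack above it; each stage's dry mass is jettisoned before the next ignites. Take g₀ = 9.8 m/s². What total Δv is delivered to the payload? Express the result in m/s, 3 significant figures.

Δv ≈ 13500 m/s

Ignition mass of stage 1 = 493,000+42,400 + 73,300+9,150 + 28,300+2,260 + 5,780 = 654,190 kg.
Stage 1: m₀ = 654,190 kg, m_f = 654,190 − 493,000 = 161,190 kg; Δv = 369×9.8×ln(4.059) = 3616.2×1.4008 ≈ 5066 m/s.
Stage 2: m₀ = 118,790 kg, m_f = 118,790 − 73,300 = 45,490 kg; Δv = 456×9.8×ln(2.611) = 4468.8×0.9599 ≈ 4289 m/s.
Stage 3: m₀ = 36,340 kg, m_f = 36,340 − 28,300 = 8,040 kg; Δv = 281×9.8×ln(4.52) = 2753.8×1.5085 ≈ 4154 m/s.
Total Δv = 5066 + 4289 + 4154 = 13509 m/s.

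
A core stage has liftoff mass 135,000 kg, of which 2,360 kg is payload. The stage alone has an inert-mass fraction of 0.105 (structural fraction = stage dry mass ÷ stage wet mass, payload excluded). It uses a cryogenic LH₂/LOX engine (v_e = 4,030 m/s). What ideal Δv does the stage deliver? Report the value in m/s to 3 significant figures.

Stage wet mass = m₀ − payload = 135,000 − 2,360 = 132,640 kg.
Stage dry mass = ε × stage wet mass = 0.105 × 132,640 = 13,927.2 kg.
Burnout mass m_f = stage dry + payload = 13,927.2 + 2,360 = 16,287.2 kg.
Rocket equation: Δv = v_e · ln(135,000/16,287.2) = 4030.0 × ln(8.289) = 4030.0 × 2.1149 ≈ 8523 m/s.

Δv ≈ 8520 m/s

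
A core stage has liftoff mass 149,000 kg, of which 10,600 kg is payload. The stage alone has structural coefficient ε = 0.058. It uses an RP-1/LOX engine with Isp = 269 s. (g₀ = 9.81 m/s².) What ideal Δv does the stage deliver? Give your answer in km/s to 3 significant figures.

Δv ≈ 5.49 km/s

Stage wet mass = m₀ − payload = 149,000 − 10,600 = 138,400 kg.
Stage dry mass = ε × stage wet mass = 0.058 × 138,400 = 8,027.2 kg.
Burnout mass m_f = stage dry + payload = 8,027.2 + 10,600 = 18,627.2 kg.
v_e = Isp · g₀ = 269 × 9.81 = 2638.9 m/s.
Δv = v_e · ln(149,000/18,627.2) = 2638.9 × ln(7.999) = 2638.9 × 2.0793 ≈ 5487 m/s.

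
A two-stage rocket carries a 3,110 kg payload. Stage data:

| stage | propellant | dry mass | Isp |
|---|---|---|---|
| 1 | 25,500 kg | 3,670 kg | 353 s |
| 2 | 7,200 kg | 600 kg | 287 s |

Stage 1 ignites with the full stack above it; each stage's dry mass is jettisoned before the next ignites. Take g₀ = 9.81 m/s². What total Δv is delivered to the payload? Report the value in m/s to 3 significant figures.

Δv ≈ 6540 m/s

Ignition mass of stage 1 = 25,500+3,670 + 7,200+600 + 3,110 = 40,080 kg.
Stage 1: m₀ = 40,080 kg, m_f = 40,080 − 25,500 = 14,580 kg; Δv = 353×9.81×ln(2.749) = 3462.9×1.0112 ≈ 3502 m/s.
Stage 2: m₀ = 10,910 kg, m_f = 10,910 − 7,200 = 3,710 kg; Δv = 287×9.81×ln(2.941) = 2815.5×1.0786 ≈ 3037 m/s.
Total Δv = 3502 + 3037 = 6539 m/s.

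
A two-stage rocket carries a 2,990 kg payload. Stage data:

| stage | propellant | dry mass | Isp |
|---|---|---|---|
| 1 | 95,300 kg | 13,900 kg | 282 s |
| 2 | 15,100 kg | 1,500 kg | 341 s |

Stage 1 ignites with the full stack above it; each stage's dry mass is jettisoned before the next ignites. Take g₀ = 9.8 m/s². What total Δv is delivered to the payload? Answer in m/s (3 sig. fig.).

Δv ≈ 8650 m/s

Ignition mass of stage 1 = 95,300+13,900 + 15,100+1,500 + 2,990 = 128,790 kg.
Stage 1: m₀ = 128,790 kg, m_f = 128,790 − 95,300 = 33,490 kg; Δv = 282×9.8×ln(3.846) = 2763.6×1.3469 ≈ 3722 m/s.
Stage 2: m₀ = 19,590 kg, m_f = 19,590 − 15,100 = 4,490 kg; Δv = 341×9.8×ln(4.363) = 3341.8×1.4732 ≈ 4923 m/s.
Total Δv = 3722 + 4923 = 8645 m/s.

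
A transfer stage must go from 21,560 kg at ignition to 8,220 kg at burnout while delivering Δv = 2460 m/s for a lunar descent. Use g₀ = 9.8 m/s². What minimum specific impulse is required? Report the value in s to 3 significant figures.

ln(m₀/m_f) = ln(21560/8220) = ln(2.623) = 0.9643.
Using Δv = v_e ln(m₀/m_f): v_e = Δv / ln(m₀/m_f) = 2460 / 0.9643 = 2551.2 m/s.
Isp = v_e / g₀ = 2551.2 / 9.8 = 260.3 s.

Isp ≈ 260 s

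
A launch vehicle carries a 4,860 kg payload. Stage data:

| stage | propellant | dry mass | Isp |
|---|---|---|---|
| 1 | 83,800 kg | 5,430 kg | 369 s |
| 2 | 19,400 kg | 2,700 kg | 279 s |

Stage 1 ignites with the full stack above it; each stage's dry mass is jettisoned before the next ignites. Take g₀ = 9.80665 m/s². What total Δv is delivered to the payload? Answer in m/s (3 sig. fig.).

Δv ≈ 8100 m/s

Ignition mass of stage 1 = 83,800+5,430 + 19,400+2,700 + 4,860 = 116,190 kg.
Stage 1: m₀ = 116,190 kg, m_f = 116,190 − 83,800 = 32,390 kg; Δv = 369×9.80665×ln(3.587) = 3618.7×1.2774 ≈ 4622 m/s.
Stage 2: m₀ = 26,960 kg, m_f = 26,960 − 19,400 = 7,560 kg; Δv = 279×9.80665×ln(3.566) = 2736.1×1.2715 ≈ 3479 m/s.
Total Δv = 4622 + 3479 = 8101 m/s.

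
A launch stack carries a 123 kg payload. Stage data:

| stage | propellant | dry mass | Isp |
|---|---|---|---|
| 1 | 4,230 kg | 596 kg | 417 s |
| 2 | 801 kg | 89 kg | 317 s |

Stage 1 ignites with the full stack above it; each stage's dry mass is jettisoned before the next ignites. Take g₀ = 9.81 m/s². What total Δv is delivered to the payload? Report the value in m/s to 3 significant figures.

Ignition mass of stage 1 = 4,230+596 + 801+89 + 123 = 5,839 kg.
Stage 1: m₀ = 5,839 kg, m_f = 5,839 − 4,230 = 1,609 kg; Δv = 417×9.81×ln(3.629) = 4090.8×1.2889 ≈ 5273 m/s.
Stage 2: m₀ = 1,013 kg, m_f = 1,013 − 801 = 212 kg; Δv = 317×9.81×ln(4.778) = 3109.8×1.5641 ≈ 4864 m/s.
Total Δv = 5273 + 4864 = 10137 m/s.

Δv ≈ 10100 m/s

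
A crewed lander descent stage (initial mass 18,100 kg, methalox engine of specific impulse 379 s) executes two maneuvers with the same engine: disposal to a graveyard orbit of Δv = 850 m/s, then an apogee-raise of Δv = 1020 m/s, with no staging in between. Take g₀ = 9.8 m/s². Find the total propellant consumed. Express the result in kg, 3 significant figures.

total propellant consumed ≈ 7160 kg

v_e = Isp · g₀ = 379 × 9.8 = 3714.2 m/s.
After the first burn: m = 18100 × exp(−850/3714.2) = 18100 × 0.79545 = 14,397.6 kg.
After the second burn: m = 14,397.6 × exp(−1020/3714.2) = 14,397.6 × 0.75986 = 10,940.2 kg.
Total propellant = m₀ − m_final = 18100 − 10,940.2 = 7,159.8 kg.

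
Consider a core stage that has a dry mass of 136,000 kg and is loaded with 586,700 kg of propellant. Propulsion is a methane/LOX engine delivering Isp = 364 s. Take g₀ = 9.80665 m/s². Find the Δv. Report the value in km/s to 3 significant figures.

v_e = Isp · g₀ = 364 × 9.80665 = 3569.6 m/s.
m₀ = m_dry + m_prop = 136,000 + 586,700 = 722,700 kg.
By the Tsiolkovsky rocket equation, Δv = v_e · ln(m₀/m_f) = 3569.6 × ln(5.314) = 3569.6 × 1.6703 ≈ 5962.5 m/s.

Δv ≈ 5.96 km/s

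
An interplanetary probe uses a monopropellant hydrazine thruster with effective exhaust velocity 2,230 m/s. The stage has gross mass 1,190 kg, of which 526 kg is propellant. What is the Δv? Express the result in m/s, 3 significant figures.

m_f = m₀ − m_prop = 1,190 − 526 = 664 kg.
Δv = v_e · ln(m₀/m_f) = 2230.0 × ln(1.792) = 2230.0 × 0.5834 ≈ 1301.0 m/s.

Δv ≈ 1300 m/s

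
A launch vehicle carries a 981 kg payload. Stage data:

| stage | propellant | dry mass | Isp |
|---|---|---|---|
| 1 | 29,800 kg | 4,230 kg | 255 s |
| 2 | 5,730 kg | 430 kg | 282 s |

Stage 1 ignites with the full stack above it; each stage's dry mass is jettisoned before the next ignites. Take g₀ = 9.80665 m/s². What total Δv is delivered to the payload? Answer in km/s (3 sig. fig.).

Ignition mass of stage 1 = 29,800+4,230 + 5,730+430 + 981 = 41,171 kg.
Stage 1: m₀ = 41,171 kg, m_f = 41,171 − 29,800 = 11,371 kg; Δv = 255×9.80665×ln(3.621) = 2500.7×1.2867 ≈ 3218 m/s.
Stage 2: m₀ = 7,141 kg, m_f = 7,141 − 5,730 = 1,411 kg; Δv = 282×9.80665×ln(5.061) = 2765.5×1.6216 ≈ 4484 m/s.
Total Δv = 3218 + 4484 = 7702 m/s.

Δv ≈ 7.70 km/s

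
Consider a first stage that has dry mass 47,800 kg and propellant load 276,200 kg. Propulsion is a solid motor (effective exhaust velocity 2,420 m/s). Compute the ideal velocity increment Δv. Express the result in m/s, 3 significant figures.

Δv ≈ 4630 m/s

m₀ = m_dry + m_prop = 47,800 + 276,200 = 324,000 kg.
By the Tsiolkovsky rocket equation, Δv = v_e · ln(m₀/m_f) = 2420.0 × ln(6.778) = 2420.0 × 1.9137 ≈ 4631.2 m/s.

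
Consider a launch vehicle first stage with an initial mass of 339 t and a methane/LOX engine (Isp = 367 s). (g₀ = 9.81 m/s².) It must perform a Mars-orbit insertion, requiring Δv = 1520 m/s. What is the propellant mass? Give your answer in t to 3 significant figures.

v_e = Isp · g₀ = 367 × 9.81 = 3600.3 m/s.
By the Tsiolkovsky rocket equation, m₀/m_f = exp(Δv / v_e) = exp(1520 / 3600.3) = exp(0.4222) = 1.5253.
m_f = 339 / 1.5253 = 222.251 t, so propellant = m₀ − m_f = 339 − 222.251 = 116.749 t.

propellant mass ≈ 117 t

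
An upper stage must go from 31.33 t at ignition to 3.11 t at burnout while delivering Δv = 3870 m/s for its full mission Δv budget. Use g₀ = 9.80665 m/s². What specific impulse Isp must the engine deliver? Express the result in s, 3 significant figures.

ln(m₀/m_f) = ln(31330/3110) = ln(10.07) = 2.3100.
From the ideal rocket equation, v_e = Δv / ln(m₀/m_f) = 3870 / 2.3100 = 1675.4 m/s.
Isp = v_e / g₀ = 1675.4 / 9.80665 = 170.8 s.

Isp ≈ 171 s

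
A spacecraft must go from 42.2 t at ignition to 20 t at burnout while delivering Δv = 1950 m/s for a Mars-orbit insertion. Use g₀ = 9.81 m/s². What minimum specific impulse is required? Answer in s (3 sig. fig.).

Isp ≈ 266 s

ln(m₀/m_f) = ln(42200/20000) = ln(2.11) = 0.7467.
v_e = Δv / ln(m₀/m_f) = 1950 / 0.7467 = 2611.5 m/s.
Isp = v_e / g₀ = 2611.5 / 9.81 = 266.2 s.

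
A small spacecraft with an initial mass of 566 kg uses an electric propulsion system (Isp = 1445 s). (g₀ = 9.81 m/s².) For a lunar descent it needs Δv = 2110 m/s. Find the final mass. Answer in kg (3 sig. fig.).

v_e = Isp · g₀ = 1445 × 9.81 = 14175.5 m/s.
m₀/m_f = exp(Δv / v_e) = exp(2110 / 14175.5) = exp(0.1488) = 1.1605.
m_f = m₀ / 1.1605 = 566 / 1.1605 = 487.721 kg.

final mass ≈ 488 kg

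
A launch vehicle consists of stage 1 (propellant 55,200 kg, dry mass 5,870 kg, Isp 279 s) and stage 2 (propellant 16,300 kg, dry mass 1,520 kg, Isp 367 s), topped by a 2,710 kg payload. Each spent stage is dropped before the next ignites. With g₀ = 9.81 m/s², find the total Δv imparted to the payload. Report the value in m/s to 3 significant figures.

Δv ≈ 8780 m/s

Ignition mass of stage 1 = 55,200+5,870 + 16,300+1,520 + 2,710 = 81,600 kg.
Stage 1: m₀ = 81,600 kg, m_f = 81,600 − 55,200 = 26,400 kg; Δv = 279×9.81×ln(3.091) = 2737.0×1.1285 ≈ 3089 m/s.
Stage 2: m₀ = 20,530 kg, m_f = 20,530 − 16,300 = 4,230 kg; Δv = 367×9.81×ln(4.853) = 3600.3×1.5797 ≈ 5687 m/s.
Total Δv = 3089 + 5687 = 8776 m/s.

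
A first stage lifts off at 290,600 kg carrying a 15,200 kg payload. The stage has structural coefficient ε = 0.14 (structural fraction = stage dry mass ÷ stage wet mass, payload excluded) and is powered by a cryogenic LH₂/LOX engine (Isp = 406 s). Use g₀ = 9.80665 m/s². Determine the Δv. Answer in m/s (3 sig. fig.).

Stage wet mass = m₀ − payload = 290,600 − 15,200 = 275,400 kg.
Stage dry mass = ε × stage wet mass = 0.14 × 275,400 = 38,556 kg.
Burnout mass m_f = stage dry + payload = 38,556 + 15,200 = 53,756 kg.
v_e = Isp · g₀ = 406 × 9.80665 = 3981.5 m/s.
By the Tsiolkovsky rocket equation, Δv = v_e · ln(290,600/53,756) = 3981.5 × ln(5.406) = 3981.5 × 1.6875 ≈ 6719 m/s.

Δv ≈ 6720 m/s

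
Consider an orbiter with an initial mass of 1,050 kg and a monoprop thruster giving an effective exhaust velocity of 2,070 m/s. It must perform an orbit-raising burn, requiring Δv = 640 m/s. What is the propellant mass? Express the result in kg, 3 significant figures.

propellant mass ≈ 279 kg

m₀/m_f = exp(Δv / v_e) = exp(640 / 2070.0) = exp(0.3092) = 1.3623.
m_f = 1,050 / 1.3623 = 770.755 kg, so propellant = m₀ − m_f = 1,050 − 770.755 = 279.245 kg.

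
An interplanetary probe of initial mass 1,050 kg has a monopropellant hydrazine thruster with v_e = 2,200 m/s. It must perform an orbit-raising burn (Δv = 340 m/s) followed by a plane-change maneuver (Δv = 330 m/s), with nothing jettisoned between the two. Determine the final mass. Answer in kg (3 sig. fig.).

final mass ≈ 774 kg

After the first burn: m = 1050 × exp(−340/2200.0) = 1050 × 0.85680 = 899.64 kg.
After the second burn: m = 899.64 × exp(−330/2200.0) = 899.64 × 0.86071 = 774.329 kg.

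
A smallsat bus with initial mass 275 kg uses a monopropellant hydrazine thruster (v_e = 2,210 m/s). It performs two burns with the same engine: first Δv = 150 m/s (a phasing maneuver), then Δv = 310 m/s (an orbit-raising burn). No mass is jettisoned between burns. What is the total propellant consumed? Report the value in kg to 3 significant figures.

total propellant consumed ≈ 51.7 kg

After the first burn: m = 275 × exp(−150/2210.0) = 275 × 0.93438 = 256.955 kg.
After the second burn: m = 256.955 × exp(−310/2210.0) = 256.955 × 0.86912 = 223.325 kg.
Total propellant = m₀ − m_final = 275 − 223.325 = 51.675 kg.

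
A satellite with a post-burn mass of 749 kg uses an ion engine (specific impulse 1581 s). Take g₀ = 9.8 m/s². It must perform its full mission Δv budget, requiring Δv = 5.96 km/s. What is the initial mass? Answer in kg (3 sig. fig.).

v_e = Isp · g₀ = 1581 × 9.8 = 15493.8 m/s.
By the Tsiolkovsky rocket equation, m₀/m_f = exp(Δv / v_e) = exp(5960 / 15493.8) = exp(0.3847) = 1.4691.
m₀ = m_f × 1.4691 = 749 × 1.4691 = 1,100.36 kg.

initial mass ≈ 1100 kg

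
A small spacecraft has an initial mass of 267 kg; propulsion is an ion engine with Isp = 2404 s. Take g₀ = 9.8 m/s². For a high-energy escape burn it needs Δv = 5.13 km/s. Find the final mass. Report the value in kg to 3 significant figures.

v_e = Isp · g₀ = 2404 × 9.8 = 23559.2 m/s.
From the ideal rocket equation, m₀/m_f = exp(Δv / v_e) = exp(5130 / 23559.2) = exp(0.2177) = 1.2433.
m_f = m₀ / 1.2433 = 267 / 1.2433 = 214.751 kg.

final mass ≈ 215 kg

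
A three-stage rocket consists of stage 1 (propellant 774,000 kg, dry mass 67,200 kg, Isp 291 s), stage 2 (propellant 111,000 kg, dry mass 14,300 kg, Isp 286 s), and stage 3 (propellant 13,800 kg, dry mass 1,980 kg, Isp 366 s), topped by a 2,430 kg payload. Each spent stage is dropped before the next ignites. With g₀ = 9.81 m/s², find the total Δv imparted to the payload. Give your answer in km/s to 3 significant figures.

Ignition mass of stage 1 = 774,000+67,200 + 111,000+14,300 + 13,800+1,980 + 2,430 = 984,710 kg.
Stage 1: m₀ = 984,710 kg, m_f = 984,710 − 774,000 = 210,710 kg; Δv = 291×9.81×ln(4.673) = 2854.7×1.5419 ≈ 4402 m/s.
Stage 2: m₀ = 143,510 kg, m_f = 143,510 − 111,000 = 32,510 kg; Δv = 286×9.81×ln(4.414) = 2805.7×1.4849 ≈ 4166 m/s.
Stage 3: m₀ = 18,210 kg, m_f = 18,210 − 13,800 = 4,410 kg; Δv = 366×9.81×ln(4.129) = 3590.5×1.4181 ≈ 5092 m/s.
Total Δv = 4402 + 4166 + 5092 = 13660 m/s.

Δv ≈ 13.7 km/s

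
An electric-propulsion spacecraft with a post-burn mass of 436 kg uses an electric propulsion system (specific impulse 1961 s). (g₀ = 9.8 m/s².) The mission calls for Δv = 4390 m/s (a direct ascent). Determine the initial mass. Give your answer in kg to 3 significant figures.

v_e = Isp · g₀ = 1961 × 9.8 = 19217.8 m/s.
By the Tsiolkovsky rocket equation, m₀/m_f = exp(Δv / v_e) = exp(4390 / 19217.8) = exp(0.2284) = 1.2566.
m₀ = m_f × 1.2566 = 436 × 1.2566 = 547.878 kg.

initial mass ≈ 548 kg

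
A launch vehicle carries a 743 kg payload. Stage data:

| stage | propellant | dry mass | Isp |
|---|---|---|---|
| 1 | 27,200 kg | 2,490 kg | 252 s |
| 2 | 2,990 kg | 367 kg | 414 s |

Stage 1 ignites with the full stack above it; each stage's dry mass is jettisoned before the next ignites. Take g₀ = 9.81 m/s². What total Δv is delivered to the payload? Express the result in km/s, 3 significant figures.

Δv ≈ 9.35 km/s

Ignition mass of stage 1 = 27,200+2,490 + 2,990+367 + 743 = 33,790 kg.
Stage 1: m₀ = 33,790 kg, m_f = 33,790 − 27,200 = 6,590 kg; Δv = 252×9.81×ln(5.127) = 2472.1×1.6346 ≈ 4041 m/s.
Stage 2: m₀ = 4,100 kg, m_f = 4,100 − 2,990 = 1,110 kg; Δv = 414×9.81×ln(3.694) = 4061.3×1.3066 ≈ 5307 m/s.
Total Δv = 4041 + 5307 = 9348 m/s.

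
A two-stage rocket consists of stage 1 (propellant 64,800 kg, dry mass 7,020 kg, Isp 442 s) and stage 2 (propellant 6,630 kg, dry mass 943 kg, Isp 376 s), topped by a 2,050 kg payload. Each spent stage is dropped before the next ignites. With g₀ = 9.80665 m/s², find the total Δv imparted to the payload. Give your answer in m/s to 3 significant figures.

Ignition mass of stage 1 = 64,800+7,020 + 6,630+943 + 2,050 = 81,443 kg.
Stage 1: m₀ = 81,443 kg, m_f = 81,443 − 64,800 = 16,643 kg; Δv = 442×9.80665×ln(4.894) = 4334.5×1.5879 ≈ 6883 m/s.
Stage 2: m₀ = 9,623 kg, m_f = 9,623 − 6,630 = 2,993 kg; Δv = 376×9.80665×ln(3.215) = 3687.3×1.1679 ≈ 4306 m/s.
Total Δv = 6883 + 4306 = 11189 m/s.

Δv ≈ 11200 m/s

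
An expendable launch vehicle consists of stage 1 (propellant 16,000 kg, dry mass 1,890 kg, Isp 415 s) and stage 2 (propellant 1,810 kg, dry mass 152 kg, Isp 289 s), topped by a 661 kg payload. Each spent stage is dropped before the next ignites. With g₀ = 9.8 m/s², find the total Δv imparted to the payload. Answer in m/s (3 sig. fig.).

Δv ≈ 9480 m/s

Ignition mass of stage 1 = 16,000+1,890 + 1,810+152 + 661 = 20,513 kg.
Stage 1: m₀ = 20,513 kg, m_f = 20,513 − 16,000 = 4,513 kg; Δv = 415×9.8×ln(4.545) = 4067.0×1.5141 ≈ 6158 m/s.
Stage 2: m₀ = 2,623 kg, m_f = 2,623 − 1,810 = 813 kg; Δv = 289×9.8×ln(3.226) = 2832.2×1.1713 ≈ 3317 m/s.
Total Δv = 6158 + 3317 = 9475 m/s.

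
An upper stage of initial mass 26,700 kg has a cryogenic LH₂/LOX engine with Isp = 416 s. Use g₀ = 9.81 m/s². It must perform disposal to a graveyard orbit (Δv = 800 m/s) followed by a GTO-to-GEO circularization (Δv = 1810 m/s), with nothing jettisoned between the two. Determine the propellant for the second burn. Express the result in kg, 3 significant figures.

v_e = Isp · g₀ = 416 × 9.81 = 4081.0 m/s.
After the first burn: m = 26700 × exp(−800/4081.0) = 26700 × 0.82199 = 21,947.1 kg.
After the second burn: m = 21,947.1 × exp(−1810/4081.0) = 21,947.1 × 0.64177 = 14,085 kg.
Second-burn propellant = 21,947.1 − 14,085 = 7,862.1 kg.

propellant for the second burn ≈ 7860 kg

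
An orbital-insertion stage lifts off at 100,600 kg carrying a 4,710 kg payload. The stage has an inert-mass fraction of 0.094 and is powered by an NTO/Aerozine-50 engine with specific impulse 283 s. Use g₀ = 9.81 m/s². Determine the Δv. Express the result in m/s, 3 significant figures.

Δv ≈ 5530 m/s

Stage wet mass = m₀ − payload = 100,600 − 4,710 = 95,890 kg.
Stage dry mass = ε × stage wet mass = 0.094 × 95,890 = 9,013.66 kg.
Burnout mass m_f = stage dry + payload = 9,013.66 + 4,710 = 13,723.66 kg.
v_e = Isp · g₀ = 283 × 9.81 = 2776.2 m/s.
Δv = v_e · ln(100,600/13,723.66) = 2776.2 × ln(7.33) = 2776.2 × 1.9920 ≈ 5530 m/s.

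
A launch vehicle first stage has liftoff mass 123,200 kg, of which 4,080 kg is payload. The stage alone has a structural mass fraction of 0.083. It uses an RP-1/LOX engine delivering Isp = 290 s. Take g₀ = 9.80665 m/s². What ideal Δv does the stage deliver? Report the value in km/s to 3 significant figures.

Stage wet mass = m₀ − payload = 123,200 − 4,080 = 119,120 kg.
Stage dry mass = ε × stage wet mass = 0.083 × 119,120 = 9,886.96 kg.
Burnout mass m_f = stage dry + payload = 9,886.96 + 4,080 = 13,966.96 kg.
v_e = Isp · g₀ = 290 × 9.80665 = 2843.9 m/s.
By the Tsiolkovsky rocket equation, Δv = v_e · ln(123,200/13,966.96) = 2843.9 × ln(8.821) = 2843.9 × 2.1771 ≈ 6192 m/s.

Δv ≈ 6.19 km/s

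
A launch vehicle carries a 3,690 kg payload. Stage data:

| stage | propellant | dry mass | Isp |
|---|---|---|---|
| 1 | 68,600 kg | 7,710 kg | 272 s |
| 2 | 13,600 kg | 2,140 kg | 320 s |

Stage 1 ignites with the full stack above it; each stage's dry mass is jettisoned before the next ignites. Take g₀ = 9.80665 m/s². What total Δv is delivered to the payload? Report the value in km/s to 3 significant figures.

Δv ≈ 7.14 km/s

Ignition mass of stage 1 = 68,600+7,710 + 13,600+2,140 + 3,690 = 95,740 kg.
Stage 1: m₀ = 95,740 kg, m_f = 95,740 − 68,600 = 27,140 kg; Δv = 272×9.80665×ln(3.528) = 2667.4×1.2606 ≈ 3363 m/s.
Stage 2: m₀ = 19,430 kg, m_f = 19,430 − 13,600 = 5,830 kg; Δv = 320×9.80665×ln(3.333) = 3138.1×1.2038 ≈ 3778 m/s.
Total Δv = 3363 + 3778 = 7141 m/s.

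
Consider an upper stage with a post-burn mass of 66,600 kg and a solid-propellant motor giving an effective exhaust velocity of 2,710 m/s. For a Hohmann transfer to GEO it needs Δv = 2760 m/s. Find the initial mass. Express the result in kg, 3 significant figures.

Using Δv = v_e ln(m₀/m_f): m₀/m_f = exp(Δv / v_e) = exp(2760 / 2710.0) = exp(1.0185) = 2.7689.
m₀ = m_f × 2.7689 = 66,600 × 2.7689 = 184,409 kg.

initial mass ≈ 184000 kg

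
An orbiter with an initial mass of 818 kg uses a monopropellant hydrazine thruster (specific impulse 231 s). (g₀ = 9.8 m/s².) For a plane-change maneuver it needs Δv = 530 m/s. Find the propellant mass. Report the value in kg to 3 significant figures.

v_e = Isp · g₀ = 231 × 9.8 = 2263.8 m/s.
m₀/m_f = exp(Δv / v_e) = exp(530 / 2263.8) = exp(0.2341) = 1.2638.
m_f = 818 / 1.2638 = 647.254 kg, so propellant = m₀ − m_f = 818 − 647.254 = 170.746 kg.

propellant mass ≈ 171 kg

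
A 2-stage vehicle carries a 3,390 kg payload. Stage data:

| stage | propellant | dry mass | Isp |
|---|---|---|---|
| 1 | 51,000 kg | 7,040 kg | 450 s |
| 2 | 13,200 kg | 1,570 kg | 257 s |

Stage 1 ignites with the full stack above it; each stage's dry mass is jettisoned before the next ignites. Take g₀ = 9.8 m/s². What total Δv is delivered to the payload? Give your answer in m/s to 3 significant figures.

Δv ≈ 8150 m/s

Ignition mass of stage 1 = 51,000+7,040 + 13,200+1,570 + 3,390 = 76,200 kg.
Stage 1: m₀ = 76,200 kg, m_f = 76,200 − 51,000 = 25,200 kg; Δv = 450×9.8×ln(3.024) = 4410.0×1.1065 ≈ 4880 m/s.
Stage 2: m₀ = 18,160 kg, m_f = 18,160 − 13,200 = 4,960 kg; Δv = 257×9.8×ln(3.661) = 2518.6×1.2978 ≈ 3269 m/s.
Total Δv = 4880 + 3269 = 8149 m/s.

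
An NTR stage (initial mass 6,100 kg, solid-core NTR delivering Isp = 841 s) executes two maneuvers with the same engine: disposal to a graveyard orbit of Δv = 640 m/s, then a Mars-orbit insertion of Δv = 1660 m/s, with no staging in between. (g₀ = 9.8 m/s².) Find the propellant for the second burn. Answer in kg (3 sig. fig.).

v_e = Isp · g₀ = 841 × 9.8 = 8241.8 m/s.
After the first burn: m = 6100 × exp(−640/8241.8) = 6100 × 0.92529 = 5,644.27 kg.
After the second burn: m = 5,644.27 × exp(−1660/8241.8) = 5,644.27 × 0.81758 = 4,614.64 kg.
Second-burn propellant = 5,644.27 − 4,614.64 = 1,029.63 kg.

propellant for the second burn ≈ 1030 kg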